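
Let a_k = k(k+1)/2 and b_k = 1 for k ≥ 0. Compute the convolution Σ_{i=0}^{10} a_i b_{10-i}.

220

This is [x^10] in the product of the two ordinary generating functions.
Σ = 0·1 + 1·1 + 3·1 + 6·1 + 10·1 + 15·1 + 21·1 + 28·1 + 36·1 + 45·1 + 55·1 = 220.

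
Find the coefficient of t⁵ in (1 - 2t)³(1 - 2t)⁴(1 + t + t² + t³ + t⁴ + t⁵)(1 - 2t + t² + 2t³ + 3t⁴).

-1129

(1 - 2t)³ has coefficients 1,-6,12,-8 for degrees 0…3.
(1 - 2t)⁴ has coefficients 1,-8,24,-32,16,0 for degrees 0…5.
Multiplying by (1 + t + t² + t³ + t⁴ + t⁵) gives running coefficients 1,-7,17,-15,1,1 for degrees 0…5.
Finally multiplying by (1 - 2t + t² + 2t³ + 3t⁴), the product of all factors after the first has coefficients 1,-9,32,-54,37,-3 for degrees 0…5.
[t⁵] = 1·(-3) − 6·37 + 12·(-54) − 8·32 = -1129.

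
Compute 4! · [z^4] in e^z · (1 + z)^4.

The EGF product rule gives c_4 = Σ_{k_1+k_2=4} C(4; k_1,k_2) · ∏ g_i(k_i), where e^z gives (1)^k; (1+z)^4 gives the falling factorial (4)_k.
g_1(k) for k = 0…4: 1, 1, 1, 1, 1.
g_2(k) for k = 0…4: 1, 4, 12, 24, 24.
c_4 = Σ_k C(4,k)·g_1(k)·g_2(4−k) = 1·1·24 + 4·1·24 + 6·1·12 + 4·1·4 + 1·1·1 = 24 + 96 + 72 + 16 + 1 = 209.

209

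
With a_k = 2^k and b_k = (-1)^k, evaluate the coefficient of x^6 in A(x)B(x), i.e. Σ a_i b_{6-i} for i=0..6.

This is [x^6] in the product of the two ordinary generating functions.
Σ = 1·1 + 2·(-1) + 4·1 + 8·(-1) + 16·1 + 32·(-1) + 64·1 = 43.

43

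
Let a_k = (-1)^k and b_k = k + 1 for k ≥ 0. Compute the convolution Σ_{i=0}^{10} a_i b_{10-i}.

This is [x^10] in the product of the two ordinary generating functions.
Σ = 1·11 − 1·10 + 1·9 − 1·8 + 1·7 − 1·6 + 1·5 − 1·4 + 1·3 − 1·2 + 1·1 = 6.

6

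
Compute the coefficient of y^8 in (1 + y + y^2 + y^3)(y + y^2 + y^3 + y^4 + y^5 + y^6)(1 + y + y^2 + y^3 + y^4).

17

(1 + y + y^2 + y^3) has coefficients 1,1,1,1 for degrees 0…3.
(y + y^2 + y^3 + y^4 + y^5 + y^6) has coefficients 0,1,1,1,1,1,1,0,0 for degrees 0…8.
Finally multiplying by (1 + y + y^2 + y^3 + y^4), the product of all factors after the first has coefficients 0,1,2,3,4,5,5,4,3 for degrees 0…8.
[y^8] = 1·3 + 1·4 + 1·5 + 1·5 = 17.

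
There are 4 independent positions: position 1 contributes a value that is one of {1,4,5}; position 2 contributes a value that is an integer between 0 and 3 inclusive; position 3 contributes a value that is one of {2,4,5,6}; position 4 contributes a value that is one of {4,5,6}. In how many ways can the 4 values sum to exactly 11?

The generating function for the choices is (z + z⁴ + z⁵)·(1 + z + z² + z³)·(z² + z⁴ + z⁵ + z⁶)·(z⁴ + z⁵ + z⁶); the count is [z¹¹].
(z + z⁴ + z⁵) has coefficients 0,1,0,0,1,1 for degrees 0…5.
(1 + z + z² + z³) has coefficients 1,1,1,1,0,0,0,0,0,0,0,0 for degrees 0…11.
Multiplying by (z² + z⁴ + z⁵ + z⁶) gives running coefficients 0,0,1,1,2,3,3,3,2,1,0,0 for degrees 0…11.
Finally multiplying by (z⁴ + z⁵ + z⁶), the product of all factors after the first has coefficients 0,0,0,0,0,0,1,2,4,6,8,9 for degrees 0…11.
[z¹¹] = 1·8 + 1·2 + 1·1 = 11.

11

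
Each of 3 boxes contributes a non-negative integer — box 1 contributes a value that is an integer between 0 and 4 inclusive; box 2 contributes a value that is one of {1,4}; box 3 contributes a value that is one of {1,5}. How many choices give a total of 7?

2

The generating function for the choices is (1 + q + q² + q³ + q⁴)·(q + q⁴)·(q + q⁵); the count is [q⁷].
(1 + q + q² + q³ + q⁴) has coefficients 1,1,1,1,1 for degrees 0…4.
(q + q⁴) has coefficients 0,1,0,0,1,0,0,0 for degrees 0…7.
Finally multiplying by (q + q⁵), the product of all factors after the first has coefficients 0,0,1,0,0,1,1,0 for degrees 0…7.
[q⁷] = 1·0 + 1·1 + 1·1 + 1·0 + 1·0 = 2.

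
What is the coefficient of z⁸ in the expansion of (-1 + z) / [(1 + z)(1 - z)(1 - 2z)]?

The denominator gives the recurrence a_n = 2a_(n−1) + a_(n−2) − 2a_(n−3) for n ≥ 3; the numerator fixes a_0 = -1, a_1 = -1, a_2 = -3.
Iterating: -1, -1, -3, -5, -11, -21, -43, -85, -171, so a_8 = -171.

-171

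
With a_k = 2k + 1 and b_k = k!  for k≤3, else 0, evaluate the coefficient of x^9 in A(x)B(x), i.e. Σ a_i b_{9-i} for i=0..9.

This is [x^9] in the product of the two ordinary generating functions.
Σ = 1·0 + 3·0 + 5·0 + 7·0 + 9·0 + 11·0 + 13·6 + 15·2 + 17·1 + 19·1 = 144.

144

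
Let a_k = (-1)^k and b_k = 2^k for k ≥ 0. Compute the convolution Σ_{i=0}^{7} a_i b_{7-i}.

The convolution is the t^7 coefficient of A(t)B(t).
Σ = 1·128 − 1·64 + 1·32 − 1·16 + 1·8 − 1·4 + 1·2 − 1·1 = 85.

85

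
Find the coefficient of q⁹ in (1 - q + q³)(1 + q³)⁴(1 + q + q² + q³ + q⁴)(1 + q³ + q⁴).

25

(1 - q + q³) has coefficients 1,-1,0,1 for degrees 0…3.
(1 + q³)⁴ has coefficients 1,0,0,4,0,0,6,0,0,4 for degrees 0…9.
Multiplying by (1 + q + q² + q³ + q⁴) gives running coefficients 1,1,1,5,5,4,10,10,6,10 for degrees 0…9.
Finally multiplying by (1 + q³ + q⁴), the product of all factors after the first has coefficients 1,1,1,6,7,6,16,20,15,24 for degrees 0…9.
[q⁹] = 1·24 − 1·15 + 1·16 = 25.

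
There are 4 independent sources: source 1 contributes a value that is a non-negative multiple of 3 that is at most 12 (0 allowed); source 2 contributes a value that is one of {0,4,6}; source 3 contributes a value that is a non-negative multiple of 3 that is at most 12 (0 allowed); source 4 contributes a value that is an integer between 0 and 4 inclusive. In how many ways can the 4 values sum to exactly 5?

The generating function for the choices is (1 + q^3 + q^6 + q^9 + q^12)·(1 + q^4 + q^6)·(1 + q^3 + q^6 + q^9 + q^12)·(1 + q + q^2 + q^3 + q^4); the count is [q^5].
(1 + q^3 + q^6 + q^9 + q^12) has coefficients 1,0,0,1,0,0 for degrees 0…5.
(1 + q^4 + q^6) has coefficients 1,0,0,0,1,0 for degrees 0…5.
Multiplying by (1 + q^3 + q^6 + q^9 + q^12) gives running coefficients 1,0,0,1,1,0 for degrees 0…5.
Finally multiplying by (1 + q + q^2 + q^3 + q^4), the product of all factors after the first has coefficients 1,1,1,2,3,2 for degrees 0…5.
[q^5] = 1·2 + 1·1 = 3.

3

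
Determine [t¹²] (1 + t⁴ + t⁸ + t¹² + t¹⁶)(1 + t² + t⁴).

(1 + t⁴ + t⁸ + t¹² + t¹⁶) has coefficients 1,0,0,0,1,0,0,0,1,0,0,0,1 for degrees 0…12.
(1 + t² + t⁴) has coefficients 1,0,1,0,1,0,0,0,0,0,0,0,0 for degrees 0…12.
[t¹²] = 1·0 + 1·0 + 1·1 + 1·1 = 2.

2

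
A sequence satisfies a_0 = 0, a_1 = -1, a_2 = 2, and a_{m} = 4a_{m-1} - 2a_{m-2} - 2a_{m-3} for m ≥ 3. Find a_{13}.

1361328

The ordinary generating function has denominator 1 - 4x + 2x^2 + 2x^3.
Iterating the recurrence: a_0,…,a_{13} = 0, -1, 2, 10, 38, 128, 416, 1332, 4240, 13464, 42712, 135440, 429408, 1361328.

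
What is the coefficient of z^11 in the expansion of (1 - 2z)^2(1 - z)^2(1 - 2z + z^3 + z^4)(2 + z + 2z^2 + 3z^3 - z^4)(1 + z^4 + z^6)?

(1 - 2z)^2 has coefficients 1,-4,4 for degrees 0…2.
(1 - z)^2 has coefficients 1,-2,1,0,0,0,0,0,0,0,0,0 for degrees 0…11.
Multiplying by (1 - 2z + z^3 + z^4) gives running coefficients 1,-4,5,-1,-1,-1,1,0,0,0,0,0 for degrees 0…11.
Multiplying by (2 + z + 2z^2 + 3z^3 - z^4) gives running coefficients 2,-7,8,-2,-6,14,-9,-3,0,4,-1,0 for degrees 0…11.
Finally multiplying by (1 + z^4 + z^6), the product of all factors after the first has coefficients 2,-7,8,-2,-4,7,1,-12,2,16,-16,11 for degrees 0…11.
[z^11] = 1·11 − 4·(-16) + 4·16 = 139.

139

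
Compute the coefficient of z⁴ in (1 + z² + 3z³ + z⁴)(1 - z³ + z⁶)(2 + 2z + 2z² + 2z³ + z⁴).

9

(1 + z² + 3z³ + z⁴) has coefficients 1,0,1,3,1 for degrees 0…4.
(1 - z³ + z⁶) has coefficients 1,0,0,-1,0 for degrees 0…4.
Finally multiplying by (2 + 2z + 2z² + 2z³ + z⁴), the product of all factors after the first has coefficients 2,2,2,0,-1 for degrees 0…4.
[z⁴] = 1·(-1) + 1·2 + 3·2 + 1·2 = 9.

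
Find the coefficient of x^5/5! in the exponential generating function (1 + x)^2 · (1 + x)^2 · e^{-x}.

The EGF product rule gives c_5 = Σ_{k_1+k_2+k_3=5} C(5; k_1,k_2,k_3) · ∏ g_i(k_i), where (1+x)^2 gives the falling factorial (2)_k; (1+x)^2 gives the falling factorial (2)_k; e^{-x} gives (-1)^k.
g_1(k) for k = 0…5: 1, 2, 2, 0, 0, 0.
g_2(k) for k = 0…5: 1, 2, 2, 0, 0, 0.
g_3(k) for k = 0…5: 1, -1, 1, -1, 1, -1.
First combine the last two factors: h(k) = Σ_j C(k,j)·g_2(j)·g_3(k−j) for k = 0…5: 1, 1, -1, -1, 5, -11.
c_5 = Σ_k C(5,k)·g_1(k)·h(5−k) = 1·1·(-11) + 5·2·5 + 10·2·(-1) = −11 + 50 − 20 = 19.

19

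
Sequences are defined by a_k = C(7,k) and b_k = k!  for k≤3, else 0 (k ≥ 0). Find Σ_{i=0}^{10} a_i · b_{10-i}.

6

Write out a_i and b_{10-i} for i = 0,…,10 and sum the products.
Σ = 1·0 + 7·0 + 21·0 + 35·0 + 35·0 + 21·0 + 7·0 + 1·6 + 0·2 + 0·1 + 0·1 = 6.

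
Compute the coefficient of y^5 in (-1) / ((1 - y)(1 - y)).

The denominator gives the recurrence a_n = 2a_(n−1) − a_(n−2) for n ≥ 2; the numerator fixes a_0 = -1, a_1 = -2.
Iterating: -1, -2, -3, -4, -5, -6, so a_5 = -6.

-6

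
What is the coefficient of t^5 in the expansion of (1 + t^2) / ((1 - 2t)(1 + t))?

The denominator gives the recurrence a_n = a_(n−1) + 2a_(n−2) for n ≥ 3; the numerator fixes a_0 = 1, a_1 = 1, a_2 = 4.
Iterating: 1, 1, 4, 6, 14, 26, so a_5 = 26.

26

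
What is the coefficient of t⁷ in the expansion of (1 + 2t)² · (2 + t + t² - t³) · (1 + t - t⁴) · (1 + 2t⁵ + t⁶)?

(1 + 2t)² has coefficients 1,4,4 for degrees 0…2.
(2 + t + t² - t³) has coefficients 2,1,1,-1,0,0,0,0 for degrees 0…7.
Multiplying by (1 + t - t⁴) gives running coefficients 2,3,2,0,-3,-1,-1,1 for degrees 0…7.
Finally multiplying by (1 + 2t⁵ + t⁶), the product of all factors after the first has coefficients 2,3,2,0,-3,3,7,8 for degrees 0…7.
[t⁷] = 1·8 + 4·7 + 4·3 = 48.

48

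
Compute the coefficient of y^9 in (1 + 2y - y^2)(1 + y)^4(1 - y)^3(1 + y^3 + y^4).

15

(1 + 2y - y^2) has coefficients 1,2,-1 for degrees 0…2.
(1 + y)^4 has coefficients 1,4,6,4,1,0,0,0,0,0 for degrees 0…9.
Multiplying by (1 - y)^3 gives running coefficients 1,1,-3,-3,3,3,-1,-1,0,0 for degrees 0…9.
Finally multiplying by (1 + y^3 + y^4), the product of all factors after the first has coefficients 1,1,-3,-2,5,1,-7,-1,6,2 for degrees 0…9.
[y^9] = 1·2 + 2·6 − 1·(-1) = 15.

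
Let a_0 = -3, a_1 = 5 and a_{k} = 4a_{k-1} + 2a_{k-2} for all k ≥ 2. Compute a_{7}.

25736

The ordinary generating function has denominator 1 - 4z - 2z^2.
Iterating the recurrence: a_0,…,a_{7} = -3, 5, 14, 66, 292, 1300, 5784, 25736.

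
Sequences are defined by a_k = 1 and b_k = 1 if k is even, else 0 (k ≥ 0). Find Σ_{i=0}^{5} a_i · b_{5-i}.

3

Write out a_i and b_{5-i} for i = 0,…,5 and sum the products.
Σ = 1·0 + 1·1 + 1·0 + 1·1 + 1·0 + 1·1 = 3.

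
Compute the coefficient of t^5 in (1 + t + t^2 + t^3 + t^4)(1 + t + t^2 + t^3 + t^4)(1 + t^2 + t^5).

9

(1 + t + t^2 + t^3 + t^4) has coefficients 1,1,1,1,1 for degrees 0…4.
(1 + t + t^2 + t^3 + t^4) has coefficients 1,1,1,1,1,0 for degrees 0…5.
Finally multiplying by (1 + t^2 + t^5), the product of all factors after the first has coefficients 1,1,2,2,2,2 for degrees 0…5.
[t^5] = 1·2 + 1·2 + 1·2 + 1·2 + 1·1 = 9.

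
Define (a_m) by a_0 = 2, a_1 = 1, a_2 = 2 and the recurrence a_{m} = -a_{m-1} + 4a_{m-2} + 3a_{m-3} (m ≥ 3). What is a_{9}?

634

The ordinary generating function has denominator 1 + q - 4q^2 - 3q^3.
Iterating the recurrence: a_0,…,a_{9} = 2, 1, 2, 8, 3, 35, 1, 148, -39, 634.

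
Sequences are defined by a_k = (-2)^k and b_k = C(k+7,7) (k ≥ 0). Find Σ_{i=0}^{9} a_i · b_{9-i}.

5290

Write out a_i and b_{9-i} for i = 0,…,9 and sum the products.
Σ = 1·11440 − 2·6435 + 4·3432 − 8·1716 + 16·792 − 32·330 + 64·120 − 128·36 + 256·8 − 512·1 = 5290.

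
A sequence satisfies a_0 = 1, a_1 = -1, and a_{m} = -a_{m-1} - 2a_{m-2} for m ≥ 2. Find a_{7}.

The ordinary generating function has denominator 1 + q + 2q^2.
Iterating the recurrence: a_0,…,a_{7} = 1, -1, -1, 3, -1, -5, 7, 3.

3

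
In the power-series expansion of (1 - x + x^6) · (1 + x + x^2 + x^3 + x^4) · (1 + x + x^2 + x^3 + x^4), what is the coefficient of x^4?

1

(1 - x + x^6) has coefficients 1,-1,0,0,0 for degrees 0…4.
(1 + x + x^2 + x^3 + x^4) has coefficients 1,1,1,1,1 for degrees 0…4.
Finally multiplying by (1 + x + x^2 + x^3 + x^4), the product of all factors after the first has coefficients 1,2,3,4,5 for degrees 0…4.
[x^4] = 1·5 − 1·4 = 1.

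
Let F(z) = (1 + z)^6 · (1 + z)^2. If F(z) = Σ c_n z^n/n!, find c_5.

6720

The EGF product rule gives c_5 = Σ_{k_1+k_2=5} C(5; k_1,k_2) · ∏ g_i(k_i), where (1+z)^6 gives the falling factorial (6)_k; (1+z)^2 gives the falling factorial (2)_k.
g_1(k) for k = 0…5: 1, 6, 30, 120, 360, 720.
g_2(k) for k = 0…5: 1, 2, 2, 0, 0, 0.
c_5 = Σ_k C(5,k)·g_1(k)·g_2(5−k) = 10·120·2 + 5·360·2 + 1·720·1 = 2400 + 3600 + 720 = 6720.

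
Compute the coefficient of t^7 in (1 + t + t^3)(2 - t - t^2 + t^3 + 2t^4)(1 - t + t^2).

2

(1 + t + t^3) has coefficients 1,1,0,1 for degrees 0…3.
(2 - t - t^2 + t^3 + 2t^4) has coefficients 2,-1,-1,1,2,0,0,0 for degrees 0…7.
Finally multiplying by (1 - t + t^2), the product of all factors after the first has coefficients 2,-3,2,1,0,-1,2,0 for degrees 0…7.
[t^7] = 1·0 + 1·2 + 1·0 = 2.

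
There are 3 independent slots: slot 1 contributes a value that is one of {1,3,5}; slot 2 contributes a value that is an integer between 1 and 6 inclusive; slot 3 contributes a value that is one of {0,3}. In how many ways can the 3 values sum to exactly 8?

The generating function for the choices is (x + x³ + x⁵)·(x + x² + x³ + x⁴ + x⁵ + x⁶)·(1 + x³); the count is [x⁸].
(x + x³ + x⁵) has coefficients 0,1,0,1,0,1 for degrees 0…5.
(x + x² + x³ + x⁴ + x⁵ + x⁶) has coefficients 0,1,1,1,1,1,1,0,0 for degrees 0…8.
Finally multiplying by (1 + x³), the product of all factors after the first has coefficients 0,1,1,1,2,2,2,1,1 for degrees 0…8.
[x⁸] = 1·1 + 1·2 + 1·1 = 4.

4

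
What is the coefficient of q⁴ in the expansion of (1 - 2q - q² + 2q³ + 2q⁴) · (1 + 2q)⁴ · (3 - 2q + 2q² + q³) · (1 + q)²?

(1 - 2q - q² + 2q³ + 2q⁴) has coefficients 1,-2,-1,2,2 for degrees 0…4.
(1 + 2q)⁴ has coefficients 1,8,24,32,16 for degrees 0…4.
Multiplying by (3 - 2q + 2q² + q³) gives running coefficients 3,22,58,65,40 for degrees 0…4.
Finally multiplying by (1 + q)², the product of all factors after the first has coefficients 3,28,105,203,228 for degrees 0…4.
[q⁴] = 1·228 − 2·203 − 1·105 + 2·28 + 2·3 = -221.

-221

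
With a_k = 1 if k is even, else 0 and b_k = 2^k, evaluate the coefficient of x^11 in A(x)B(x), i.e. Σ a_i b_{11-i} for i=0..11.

2730

This is [x^11] in the product of the two ordinary generating functions.
Σ = 1·2048 + 0·1024 + 1·512 + 0·256 + 1·128 + 0·64 + 1·32 + 0·16 + 1·8 + 0·4 + 1·2 + 0·1 = 2730.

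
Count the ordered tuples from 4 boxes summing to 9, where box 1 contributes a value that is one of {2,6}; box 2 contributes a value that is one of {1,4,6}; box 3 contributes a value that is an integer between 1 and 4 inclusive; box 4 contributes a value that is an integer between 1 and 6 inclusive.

7

The generating function for the choices is (t² + t⁶)·(t + t⁴ + t⁶)·(t + t² + t³ + t⁴)·(t + t² + t³ + t⁴ + t⁵ + t⁶); the count is [t⁹].
(t² + t⁶) has coefficients 0,0,1,0,0,0,1 for degrees 0…6.
(t + t⁴ + t⁶) has coefficients 0,1,0,0,1,0,1,0,0,0 for degrees 0…9.
Multiplying by (t + t² + t³ + t⁴) gives running coefficients 0,0,1,1,1,2,1,2,2,1 for degrees 0…9.
Finally multiplying by (t + t² + t³ + t⁴ + t⁵ + t⁶), the product of all factors after the first has coefficients 0,0,0,1,2,3,5,6,8,9 for degrees 0…9.
[t⁹] = 1·6 + 1·1 = 7.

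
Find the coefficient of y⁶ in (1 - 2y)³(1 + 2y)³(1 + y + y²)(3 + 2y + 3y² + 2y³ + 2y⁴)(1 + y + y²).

325

(1 - 2y)³ has coefficients 1,-6,12,-8 for degrees 0…3.
(1 + 2y)³ has coefficients 1,6,12,8,0,0,0 for degrees 0…6.
Multiplying by (1 + y + y²) gives running coefficients 1,7,19,26,20,8,0 for degrees 0…6.
Multiplying by (3 + 2y + 3y² + 2y³ + 2y⁴) gives running coefficients 3,23,74,139,185,194,166 for degrees 0…6.
Finally multiplying by (1 + y + y²), the product of all factors after the first has coefficients 3,26,100,236,398,518,545 for degrees 0…6.
[y⁶] = 1·545 − 6·518 + 12·398 − 8·236 = 325.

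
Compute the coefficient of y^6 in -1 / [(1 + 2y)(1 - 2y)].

-64

Partial fractions give a closed form: a_n = (-1/2)·(-2)^n + (-1/2)·2^n.
At n = 6: a_6 = -64.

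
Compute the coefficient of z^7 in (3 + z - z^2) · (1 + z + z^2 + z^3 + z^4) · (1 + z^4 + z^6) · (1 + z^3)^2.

(3 + z - z^2) has coefficients 3,1,-1 for degrees 0…2.
(1 + z + z^2 + z^3 + z^4) has coefficients 1,1,1,1,1,0,0,0 for degrees 0…7.
Multiplying by (1 + z^4 + z^6) gives running coefficients 1,1,1,1,2,1,2,2 for degrees 0…7.
Finally multiplying by (1 + z^3)^2, the product of all factors after the first has coefficients 1,1,1,3,4,3,5,7 for degrees 0…7.
[z^7] = 3·7 + 1·5 − 1·3 = 23.

23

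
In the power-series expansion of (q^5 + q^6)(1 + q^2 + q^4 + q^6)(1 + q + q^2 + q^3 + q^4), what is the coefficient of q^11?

(q^5 + q^6) has coefficients 0,0,0,0,0,1,1 for degrees 0…6.
(1 + q^2 + q^4 + q^6) has coefficients 1,0,1,0,1,0,1,0,0,0,0,0 for degrees 0…11.
Finally multiplying by (1 + q + q^2 + q^3 + q^4), the product of all factors after the first has coefficients 1,1,2,2,3,2,3,2,2,1,1,0 for degrees 0…11.
[q^11] = 1·3 + 1·2 = 5.

5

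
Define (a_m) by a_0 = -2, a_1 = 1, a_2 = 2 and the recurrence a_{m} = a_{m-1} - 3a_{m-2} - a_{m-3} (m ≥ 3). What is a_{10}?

The ordinary generating function has denominator 1 - x + 3x^2 + x^3.
Iterating the recurrence: a_0,…,a_{10} = -2, 1, 2, 1, -6, -11, 6, 45, 38, -103, -262.

-262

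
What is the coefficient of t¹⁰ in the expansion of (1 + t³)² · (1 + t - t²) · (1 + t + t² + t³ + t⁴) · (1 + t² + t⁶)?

(1 + t³)² has coefficients 1,0,0,2,0,0,1 for degrees 0…6.
(1 + t - t²) has coefficients 1,1,-1,0,0,0,0,0,0,0,0 for degrees 0…10.
Multiplying by (1 + t + t² + t³ + t⁴) gives running coefficients 1,2,1,1,1,0,-1,0,0,0,0 for degrees 0…10.
Finally multiplying by (1 + t² + t⁶), the product of all factors after the first has coefficients 1,2,2,3,2,1,1,2,0,1,1 for degrees 0…10.
[t¹⁰] = 1·1 + 2·2 + 1·2 = 7.

7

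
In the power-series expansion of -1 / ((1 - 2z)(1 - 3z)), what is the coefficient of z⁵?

The denominator gives the recurrence a_n = 5a_(n−1) − 6a_(n−2) for n ≥ 2; the numerator fixes a_0 = -1, a_1 = -5.
Iterating: -1, -5, -19, -65, -211, -665, so a_5 = -665.

-665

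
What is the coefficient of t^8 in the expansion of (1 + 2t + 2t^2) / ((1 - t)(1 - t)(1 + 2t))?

The denominator gives the recurrence a_n = 3a_(n−2) − 2a_(n−3) for n ≥ 3; the numerator fixes a_0 = 1, a_1 = 2, a_2 = 5.
Iterating: 1, 2, 5, 4, 11, 2, 25, -16, 71, so a_8 = 71.

71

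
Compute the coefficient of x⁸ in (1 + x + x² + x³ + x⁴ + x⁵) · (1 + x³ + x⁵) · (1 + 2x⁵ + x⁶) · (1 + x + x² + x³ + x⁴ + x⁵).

26

(1 + x + x² + x³ + x⁴ + x⁵) has coefficients 1,1,1,1,1,1 for degrees 0…5.
(1 + x³ + x⁵) has coefficients 1,0,0,1,0,1,0,0,0 for degrees 0…8.
Multiplying by (1 + 2x⁵ + x⁶) gives running coefficients 1,0,0,1,0,3,1,0,2 for degrees 0…8.
Finally multiplying by (1 + x + x² + x³ + x⁴ + x⁵), the product of all factors after the first has coefficients 1,1,1,2,2,5,5,5,7 for degrees 0…8.
[x⁸] = 1·7 + 1·5 + 1·5 + 1·5 + 1·2 + 1·2 = 26.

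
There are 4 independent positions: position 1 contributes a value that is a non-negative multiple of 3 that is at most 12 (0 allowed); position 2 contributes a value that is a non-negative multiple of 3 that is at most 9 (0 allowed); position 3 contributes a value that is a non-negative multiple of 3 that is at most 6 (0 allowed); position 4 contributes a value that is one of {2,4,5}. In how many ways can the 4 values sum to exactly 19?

The generating function for the choices is (1 + y^3 + y^6 + y^9 + y^12)·(1 + y^3 + y^6 + y^9)·(1 + y^3 + y^6)·(y^2 + y^4 + y^5); the count is [y^19].
(1 + y^3 + y^6 + y^9 + y^12) has coefficients 1,0,0,1,0,0,1,0,0,1,0,0,1 for degrees 0…12.
(1 + y^3 + y^6 + y^9) has coefficients 1,0,0,1,0,0,1,0,0,1,0,0,0,0,0,0,0,0,0,0 for degrees 0…19.
Multiplying by (1 + y^3 + y^6) gives running coefficients 1,0,0,2,0,0,3,0,0,3,0,0,2,0,0,1,0,0,0,0 for degrees 0…19.
Finally multiplying by (y^2 + y^4 + y^5), the product of all factors after the first has coefficients 0,0,1,0,1,3,0,2,5,0,3,6,0,3,5,0,2,3,0,1 for degrees 0…19.
[y^19] = 1·1 + 1·2 + 1·3 + 1·3 + 1·2 = 11.

11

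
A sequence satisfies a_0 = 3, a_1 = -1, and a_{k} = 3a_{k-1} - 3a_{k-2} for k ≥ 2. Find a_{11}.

2430

The ordinary generating function has denominator 1 - 3q + 3q^2.
Iterating the recurrence: a_0,…,a_{11} = 3, -1, -12, -33, -63, -90, -81, 27, 324, 891, 1701, 2430.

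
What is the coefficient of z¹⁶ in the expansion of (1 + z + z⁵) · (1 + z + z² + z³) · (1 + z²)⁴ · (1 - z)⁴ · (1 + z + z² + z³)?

5

(1 + z + z⁵) has coefficients 1,1,0,0,0,1 for degrees 0…5.
(1 + z + z² + z³) has coefficients 1,1,1,1,0,0,0,0,0,0,0,0,0,0,0,0,0 for degrees 0…16.
Multiplying by (1 + z²)⁴ gives running coefficients 1,1,5,5,10,10,10,10,5,5,1,1,0,0,0,0,0 for degrees 0…16.
Multiplying by (1 - z)⁴ gives running coefficients 1,-3,7,-13,17,-19,15,-5,-5,15,-19,17,-13,7,-3,1,0 for degrees 0…16.
Finally multiplying by (1 + z + z² + z³), the product of all factors after the first has coefficients 1,-2,5,-8,8,-8,0,8,-14,20,-14,8,0,-8,8,-8,5 for degrees 0…16.
[z¹⁶] = 1·5 + 1·(-8) + 1·8 = 5.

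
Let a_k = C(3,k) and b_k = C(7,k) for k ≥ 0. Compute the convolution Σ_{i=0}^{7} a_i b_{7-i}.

120

The convolution is the t^7 coefficient of A(t)B(t).
Σ = 1·1 + 3·7 + 3·21 + 1·35 + 0·35 + 0·21 + 0·7 + 0·1 = 120.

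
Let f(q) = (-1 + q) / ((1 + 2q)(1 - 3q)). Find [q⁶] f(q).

-330

The denominator gives the recurrence a_n = a_(n−1) + 6a_(n−2) for n ≥ 2; the numerator fixes a_0 = -1, a_1 = 0.
Iterating: -1, 0, -6, -6, -42, -78, -330, so a_6 = -330.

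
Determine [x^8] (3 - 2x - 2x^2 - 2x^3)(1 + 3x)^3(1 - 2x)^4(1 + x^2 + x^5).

-1295

(3 - 2x - 2x^2 - 2x^3) has coefficients 3,-2,-2,-2 for degrees 0…3.
(1 + 3x)^3 has coefficients 1,9,27,27,0,0,0,0,0 for degrees 0…8.
Multiplying by (1 - 2x)^4 gives running coefficients 1,1,-21,-5,160,-72,-432,432,0 for degrees 0…8.
Finally multiplying by (1 + x^2 + x^5), the product of all factors after the first has coefficients 1,1,-20,-4,139,-76,-271,339,-437 for degrees 0…8.
[x^8] = 3·(-437) − 2·339 − 2·(-271) − 2·(-76) = -1295.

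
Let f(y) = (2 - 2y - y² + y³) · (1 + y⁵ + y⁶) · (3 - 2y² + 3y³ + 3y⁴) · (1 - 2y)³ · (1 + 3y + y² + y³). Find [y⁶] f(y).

(2 - 2y - y² + y³) has coefficients 2,-2,-1,1 for degrees 0…3.
(1 + y⁵ + y⁶) has coefficients 1,0,0,0,0,1,1 for degrees 0…6.
Multiplying by (3 - 2y² + 3y³ + 3y⁴) gives running coefficients 3,0,-2,3,3,3,3 for degrees 0…6.
Multiplying by (1 - 2y)³ gives running coefficients 3,-18,34,-9,-39,37,-3 for degrees 0…6.
Finally multiplying by (1 + 3y + y² + y³), the product of all factors after the first has coefficients 3,-9,-17,78,-50,-55,60 for degrees 0…6.
[y⁶] = 2·60 − 2·(-55) − 1·(-50) + 1·78 = 358.

358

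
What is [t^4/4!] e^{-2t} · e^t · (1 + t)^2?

5

The EGF product rule gives c_4 = Σ_{k_1+k_2+k_3=4} C(4; k_1,k_2,k_3) · ∏ g_i(k_i), where e^{-2t} gives (-2)^k; e^t gives (1)^k; (1+t)^2 gives the falling factorial (2)_k.
g_1(k) for k = 0…4: 1, -2, 4, -8, 16.
g_2(k) for k = 0…4: 1, 1, 1, 1, 1.
g_3(k) for k = 0…4: 1, 2, 2, 0, 0.
First combine the last two factors: h(k) = Σ_j C(k,j)·g_2(j)·g_3(k−j) for k = 0…4: 1, 3, 7, 13, 21.
c_4 = Σ_k C(4,k)·g_1(k)·h(4−k) = 1·1·21 + 4·(-2)·13 + 6·4·7 + 4·(-8)·3 + 1·16·1 = 21 − 104 + 168 − 96 + 16 = 5.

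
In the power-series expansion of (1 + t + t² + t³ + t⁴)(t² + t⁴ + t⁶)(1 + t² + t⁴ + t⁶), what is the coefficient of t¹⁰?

8

(1 + t + t² + t³ + t⁴) has coefficients 1,1,1,1,1 for degrees 0…4.
(t² + t⁴ + t⁶) has coefficients 0,0,1,0,1,0,1,0,0,0,0 for degrees 0…10.
Finally multiplying by (1 + t² + t⁴ + t⁶), the product of all factors after the first has coefficients 0,0,1,0,2,0,3,0,3,0,2 for degrees 0…10.
[t¹⁰] = 1·2 + 1·0 + 1·3 + 1·0 + 1·3 = 8.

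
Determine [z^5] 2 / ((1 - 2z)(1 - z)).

126

Partial fractions give a closed form: a_n = (4)·2^n + (-2)·1^n.
At n = 5: a_5 = 126.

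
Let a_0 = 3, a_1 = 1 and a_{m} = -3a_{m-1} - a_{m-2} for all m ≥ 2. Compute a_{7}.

The ordinary generating function has denominator 1 + 3t + t^2.
Iterating the recurrence: a_0,…,a_{7} = 3, 1, -6, 17, -45, 118, -309, 809.

809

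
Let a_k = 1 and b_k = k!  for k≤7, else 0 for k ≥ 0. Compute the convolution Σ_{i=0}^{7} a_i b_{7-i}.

The convolution is the t^7 coefficient of A(t)B(t).
Σ = 1·5040 + 1·720 + 1·120 + 1·24 + 1·6 + 1·2 + 1·1 + 1·1 = 5914.

5914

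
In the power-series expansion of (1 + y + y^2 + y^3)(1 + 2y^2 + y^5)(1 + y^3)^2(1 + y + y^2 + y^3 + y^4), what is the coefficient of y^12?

(1 + y + y^2 + y^3) has coefficients 1,1,1,1 for degrees 0…3.
(1 + 2y^2 + y^5) has coefficients 1,0,2,0,0,1,0,0,0,0,0,0,0 for degrees 0…12.
Multiplying by (1 + y^3)^2 gives running coefficients 1,0,2,2,0,5,1,0,4,0,0,1,0 for degrees 0…12.
Finally multiplying by (1 + y + y^2 + y^3 + y^4), the product of all factors after the first has coefficients 1,1,3,5,5,9,10,8,10,10,5,5,5 for degrees 0…12.
[y^12] = 1·5 + 1·5 + 1·5 + 1·10 = 25.

25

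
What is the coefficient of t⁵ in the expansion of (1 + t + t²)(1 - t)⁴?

-3

(1 + t + t²) has coefficients 1,1,1 for degrees 0…2.
(1 - t)⁴ has coefficients 1,-4,6,-4,1,0 for degrees 0…5.
[t⁵] = 1·0 + 1·1 + 1·(-4) = -3.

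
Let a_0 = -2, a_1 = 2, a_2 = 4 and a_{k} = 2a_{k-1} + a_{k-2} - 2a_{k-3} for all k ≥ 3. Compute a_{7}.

254

The ordinary generating function has denominator 1 - 2q - q^2 + 2q^3.
Iterating the recurrence: a_0,…,a_{7} = -2, 2, 4, 14, 28, 62, 124, 254.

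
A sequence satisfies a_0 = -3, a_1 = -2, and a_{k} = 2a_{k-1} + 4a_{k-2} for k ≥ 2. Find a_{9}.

-49664

The ordinary generating function has denominator 1 - 2z - 4z^2.
Iterating the recurrence: a_0,…,a_{9} = -3, -2, -16, -40, -144, -448, -1472, -4736, -15360, -49664.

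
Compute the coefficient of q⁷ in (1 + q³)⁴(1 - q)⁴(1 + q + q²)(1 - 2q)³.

(1 + q³)⁴ has coefficients 1,0,0,4,0,0,6,0 for degrees 0…7.
(1 - q)⁴ has coefficients 1,-4,6,-4,1,0,0,0 for degrees 0…7.
Multiplying by (1 + q + q²) gives running coefficients 1,-3,3,-2,3,-3,1,0 for degrees 0…7.
Finally multiplying by (1 - 2q)³, the product of all factors after the first has coefficients 1,-9,33,-64,75,-69,71,-66 for degrees 0…7.
[q⁷] = 1·(-66) + 4·75 + 6·(-9) = 180.

180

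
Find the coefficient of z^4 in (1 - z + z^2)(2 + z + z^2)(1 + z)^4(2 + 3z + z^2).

(1 - z + z^2) has coefficients 1,-1,1 for degrees 0…2.
(2 + z + z^2) has coefficients 2,1,1,0,0 for degrees 0…4.
Multiplying by (1 + z)^4 gives running coefficients 2,9,17,18,12 for degrees 0…4.
Finally multiplying by (2 + 3z + z^2), the product of all factors after the first has coefficients 4,24,63,96,95 for degrees 0…4.
[z^4] = 1·95 − 1·96 + 1·63 = 62.

62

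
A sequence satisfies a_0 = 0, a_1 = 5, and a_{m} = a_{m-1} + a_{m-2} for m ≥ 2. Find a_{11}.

445

The ordinary generating function has denominator 1 - y - y^2.
Iterating the recurrence: a_0,…,a_{11} = 0, 5, 5, 10, 15, 25, 40, 65, 105, 170, 275, 445.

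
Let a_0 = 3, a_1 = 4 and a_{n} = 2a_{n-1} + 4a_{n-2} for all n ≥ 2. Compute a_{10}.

217088

The ordinary generating function has denominator 1 - 2q - 4q^2.
Iterating the recurrence: a_0,…,a_{10} = 3, 4, 20, 56, 192, 608, 1984, 6400, 20736, 67072, 217088.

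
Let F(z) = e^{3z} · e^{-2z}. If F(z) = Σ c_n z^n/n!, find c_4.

1

The EGF product rule gives c_4 = Σ_{k_1+k_2=4} C(4; k_1,k_2) · ∏ g_i(k_i), where e^{3z} gives (3)^k; e^{-2z} gives (-2)^k.
g_1(k) for k = 0…4: 1, 3, 9, 27, 81.
g_2(k) for k = 0…4: 1, -2, 4, -8, 16.
c_4 = Σ_k C(4,k)·g_1(k)·g_2(4−k) = 1·1·16 + 4·3·(-8) + 6·9·4 + 4·27·(-2) + 1·81·1 = 16 − 96 + 216 − 216 + 81 = 1.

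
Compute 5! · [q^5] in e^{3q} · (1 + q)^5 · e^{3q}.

The EGF product rule gives c_5 = Σ_{k_1+k_2+k_3=5} C(5; k_1,k_2,k_3) · ∏ g_i(k_i), where e^{3q} gives (3)^k; (1+q)^5 gives the falling factorial (5)_k; e^{3q} gives (3)^k.
g_1(k) for k = 0…5: 1, 3, 9, 27, 81, 243.
g_2(k) for k = 0…5: 1, 5, 20, 60, 120, 120.
g_3(k) for k = 0…5: 1, 3, 9, 27, 81, 243.
First combine the last two factors: h(k) = Σ_j C(k,j)·g_2(j)·g_3(k−j) for k = 0…5: 1, 8, 59, 402, 2541, 14988.
c_5 = Σ_k C(5,k)·g_1(k)·h(5−k) = 1·1·14988 + 5·3·2541 + 10·9·402 + 10·27·59 + 5·81·8 + 1·243·1 = 14988 + 38115 + 36180 + 15930 + 3240 + 243 = 108696.

108696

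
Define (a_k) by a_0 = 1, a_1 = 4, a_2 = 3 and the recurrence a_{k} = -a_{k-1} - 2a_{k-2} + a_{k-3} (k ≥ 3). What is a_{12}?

The ordinary generating function has denominator 1 + z + 2z^2 - z^3.
Iterating the recurrence: a_0,…,a_{12} = 1, 4, 3, -10, 8, 15, -41, 19, 78, -157, 20, 372, -569.

-569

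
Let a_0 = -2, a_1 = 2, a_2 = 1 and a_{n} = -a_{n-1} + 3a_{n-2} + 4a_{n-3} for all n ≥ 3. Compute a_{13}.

The ordinary generating function has denominator 1 + y - 3y^2 - 4y^3.
Iterating the recurrence: a_0,…,a_{13} = -2, 2, 1, -3, 14, -19, 49, -50, 121, -75, 238, 21, 393, 622.

622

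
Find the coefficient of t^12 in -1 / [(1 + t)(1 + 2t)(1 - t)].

-5461

Partial fractions give a closed form: a_n = (1/2)·(-1)^n + (-4/3)·(-2)^n + (-1/6)·1^n.
At n = 12: a_12 = -5461.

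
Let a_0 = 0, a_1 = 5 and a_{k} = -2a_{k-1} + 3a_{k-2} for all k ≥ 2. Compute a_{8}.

-8200

The ordinary generating function has denominator 1 + 2y - 3y^2.
Iterating the recurrence: a_0,…,a_{8} = 0, 5, -10, 35, -100, 305, -910, 2735, -8200.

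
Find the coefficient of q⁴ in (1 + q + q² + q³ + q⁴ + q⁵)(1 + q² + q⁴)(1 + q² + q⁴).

(1 + q + q² + q³ + q⁴ + q⁵) has coefficients 1,1,1,1,1 for degrees 0…4.
(1 + q² + q⁴) has coefficients 1,0,1,0,1 for degrees 0…4.
Finally multiplying by (1 + q² + q⁴), the product of all factors after the first has coefficients 1,0,2,0,3 for degrees 0…4.
[q⁴] = 1·3 + 1·0 + 1·2 + 1·0 + 1·1 = 6.

6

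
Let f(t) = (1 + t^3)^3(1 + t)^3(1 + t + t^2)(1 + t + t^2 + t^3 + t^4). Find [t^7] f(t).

(1 + t^3)^3 has coefficients 1,0,0,3,0,0,3,0 for degrees 0…7.
(1 + t)^3 has coefficients 1,3,3,1,0,0,0,0 for degrees 0…7.
Multiplying by (1 + t + t^2) gives running coefficients 1,4,7,7,4,1,0,0 for degrees 0…7.
Finally multiplying by (1 + t + t^2 + t^3 + t^4), the product of all factors after the first has coefficients 1,5,12,19,23,23,19,12 for degrees 0…7.
[t^7] = 1·12 + 3·23 + 3·5 = 96.

96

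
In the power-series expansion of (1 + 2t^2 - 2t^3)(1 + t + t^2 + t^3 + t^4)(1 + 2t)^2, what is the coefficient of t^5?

8

(1 + 2t^2 - 2t^3) has coefficients 1,0,2,-2 for degrees 0…3.
(1 + t + t^2 + t^3 + t^4) has coefficients 1,1,1,1,1,0 for degrees 0…5.
Finally multiplying by (1 + 2t)^2, the product of all factors after the first has coefficients 1,5,9,9,9,8 for degrees 0…5.
[t^5] = 1·8 + 2·9 − 2·9 = 8.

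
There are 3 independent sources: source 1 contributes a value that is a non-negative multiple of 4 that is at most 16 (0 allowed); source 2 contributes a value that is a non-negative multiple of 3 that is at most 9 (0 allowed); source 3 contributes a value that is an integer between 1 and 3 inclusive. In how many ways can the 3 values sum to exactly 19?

3

The generating function for the choices is (1 + y⁴ + y⁸ + y¹² + y¹⁶)·(1 + y³ + y⁶ + y⁹)·(y + y² + y³); the count is [y¹⁹].
(1 + y⁴ + y⁸ + y¹² + y¹⁶) has coefficients 1,0,0,0,1,0,0,0,1,0,0,0,1,0,0,0,1 for degrees 0…16.
(1 + y³ + y⁶ + y⁹) has coefficients 1,0,0,1,0,0,1,0,0,1,0,0,0,0,0,0,0,0,0,0 for degrees 0…19.
Finally multiplying by (y + y² + y³), the product of all factors after the first has coefficients 0,1,1,1,1,1,1,1,1,1,1,1,1,0,0,0,0,0,0,0 for degrees 0…19.
[y¹⁹] = 1·0 + 1·0 + 1·1 + 1·1 + 1·1 = 3.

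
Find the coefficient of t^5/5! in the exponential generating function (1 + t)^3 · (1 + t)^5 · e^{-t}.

1159

The EGF product rule gives c_5 = Σ_{k_1+k_2+k_3=5} C(5; k_1,k_2,k_3) · ∏ g_i(k_i), where (1+t)^3 gives the falling factorial (3)_k; (1+t)^5 gives the falling factorial (5)_k; e^{-t} gives (-1)^k.
g_1(k) for k = 0…5: 1, 3, 6, 6, 0, 0.
g_2(k) for k = 0…5: 1, 5, 20, 60, 120, 120.
g_3(k) for k = 0…5: 1, -1, 1, -1, 1, -1.
First combine the last two factors: h(k) = Σ_j C(k,j)·g_2(j)·g_3(k−j) for k = 0…5: 1, 4, 11, 14, -19, -56.
c_5 = Σ_k C(5,k)·g_1(k)·h(5−k) = 1·1·(-56) + 5·3·(-19) + 10·6·14 + 10·6·11 = −56 − 285 + 840 + 660 = 1159.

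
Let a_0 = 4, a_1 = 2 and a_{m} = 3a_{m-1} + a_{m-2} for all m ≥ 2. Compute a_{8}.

The ordinary generating function has denominator 1 - 3z - z^2.
Iterating the recurrence: a_0,…,a_{8} = 4, 2, 10, 32, 106, 350, 1156, 3818, 12610.

12610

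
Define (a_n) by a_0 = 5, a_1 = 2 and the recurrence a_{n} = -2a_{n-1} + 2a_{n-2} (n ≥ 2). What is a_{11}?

-30336

The ordinary generating function has denominator 1 + 2t - 2t^2.
Iterating the recurrence: a_0,…,a_{11} = 5, 2, 6, -8, 28, -72, 200, -544, 1488, -4064, 11104, -30336.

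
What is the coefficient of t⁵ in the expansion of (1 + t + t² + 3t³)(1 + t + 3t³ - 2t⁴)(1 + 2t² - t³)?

13

(1 + t + t² + 3t³) has coefficients 1,1,1,3 for degrees 0…3.
(1 + t + 3t³ - 2t⁴) has coefficients 1,1,0,3,-2,0 for degrees 0…5.
Finally multiplying by (1 + 2t² - t³), the product of all factors after the first has coefficients 1,1,2,4,-3,6 for degrees 0…5.
[t⁵] = 1·6 + 1·(-3) + 1·4 + 3·2 = 13.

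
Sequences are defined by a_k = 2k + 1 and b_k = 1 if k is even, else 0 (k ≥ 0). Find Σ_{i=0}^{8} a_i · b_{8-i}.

This is [x^8] in the product of the two ordinary generating functions.
Σ = 1·1 + 3·0 + 5·1 + 7·0 + 9·1 + 11·0 + 13·1 + 15·0 + 17·1 = 45.

45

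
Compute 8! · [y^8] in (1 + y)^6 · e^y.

The EGF product rule gives c_8 = Σ_{k_1+k_2=8} C(8; k_1,k_2) · ∏ g_i(k_i), where (1+y)^6 gives the falling factorial (6)_k; e^y gives (1)^k.
g_1(k) for k = 0…8: 1, 6, 30, 120, 360, 720, 720, 0, 0.
g_2(k) for k = 0…8: 1, 1, 1, 1, 1, 1, 1, 1, 1.
c_8 = Σ_k C(8,k)·g_1(k)·g_2(8−k) = 1·1·1 + 8·6·1 + 28·30·1 + 56·120·1 + 70·360·1 + 56·720·1 + 28·720·1 = 1 + 48 + 840 + 6720 + 25200 + 40320 + 20160 = 93289.

93289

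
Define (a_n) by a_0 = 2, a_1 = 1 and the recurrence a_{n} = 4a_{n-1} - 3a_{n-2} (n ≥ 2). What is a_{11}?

-88571

The ordinary generating function has denominator 1 - 4x + 3x^2.
Iterating the recurrence: a_0,…,a_{11} = 2, 1, -2, -11, -38, -119, -362, -1091, -3278, -9839, -29522, -88571.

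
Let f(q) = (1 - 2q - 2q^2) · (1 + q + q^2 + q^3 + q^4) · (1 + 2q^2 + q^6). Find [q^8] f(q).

-7

(1 - 2q - 2q^2) has coefficients 1,-2,-2 for degrees 0…2.
(1 + q + q^2 + q^3 + q^4) has coefficients 1,1,1,1,1,0,0,0,0 for degrees 0…8.
Finally multiplying by (1 + 2q^2 + q^6), the product of all factors after the first has coefficients 1,1,3,3,3,2,3,1,1 for degrees 0…8.
[q^8] = 1·1 − 2·1 − 2·3 = -7.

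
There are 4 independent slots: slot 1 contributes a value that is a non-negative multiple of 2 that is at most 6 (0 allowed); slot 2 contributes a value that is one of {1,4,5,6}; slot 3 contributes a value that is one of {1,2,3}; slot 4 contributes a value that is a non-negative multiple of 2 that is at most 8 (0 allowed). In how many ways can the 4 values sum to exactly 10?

18

The generating function for the choices is (1 + z² + z⁴ + z⁶)·(z + z⁴ + z⁵ + z⁶)·(z + z² + z³)·(1 + z² + z⁴ + z⁶ + z⁸); the count is [z¹⁰].
(1 + z² + z⁴ + z⁶) has coefficients 1,0,1,0,1,0,1 for degrees 0…6.
(z + z⁴ + z⁵ + z⁶) has coefficients 0,1,0,0,1,1,1,0,0,0,0 for degrees 0…10.
Multiplying by (z + z² + z³) gives running coefficients 0,0,1,1,1,1,2,3,2,1,0 for degrees 0…10.
Finally multiplying by (1 + z² + z⁴ + z⁶ + z⁸), the product of all factors after the first has coefficients 0,0,1,1,2,2,4,5,6,6,6 for degrees 0…10.
[z¹⁰] = 1·6 + 1·6 + 1·4 + 1·2 = 18.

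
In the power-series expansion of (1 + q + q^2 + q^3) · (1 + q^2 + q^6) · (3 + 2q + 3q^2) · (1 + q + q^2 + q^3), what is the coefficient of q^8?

(1 + q + q^2 + q^3) has coefficients 1,1,1,1 for degrees 0…3.
(1 + q^2 + q^6) has coefficients 1,0,1,0,0,0,1,0,0 for degrees 0…8.
Multiplying by (3 + 2q + 3q^2) gives running coefficients 3,2,6,2,3,0,3,2,3 for degrees 0…8.
Finally multiplying by (1 + q + q^2 + q^3), the product of all factors after the first has coefficients 3,5,11,13,13,11,8,8,8 for degrees 0…8.
[q^8] = 1·8 + 1·8 + 1·8 + 1·11 = 35.

35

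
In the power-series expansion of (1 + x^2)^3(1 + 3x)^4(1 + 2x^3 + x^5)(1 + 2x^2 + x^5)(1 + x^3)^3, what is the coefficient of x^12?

(1 + x^2)^3 has coefficients 1,0,3,0,3,0,1 for degrees 0…6.
(1 + 3x)^4 has coefficients 1,12,54,108,81,0,0,0,0,0,0,0,0 for degrees 0…12.
Multiplying by (1 + 2x^3 + x^5) gives running coefficients 1,12,54,110,105,109,228,216,108,81,0,0,0 for degrees 0…12.
Multiplying by (1 + 2x^2 + x^5) gives running coefficients 1,12,56,134,213,330,450,488,674,618,325,390,216 for degrees 0…12.
Finally multiplying by (1 + x^3)^3, the product of all factors after the first has coefficients 1,12,56,137,249,498,855,1163,1832,2371,2440,3458,3554 for degrees 0…12.
[x^12] = 1·3554 + 3·2440 + 3·1832 + 1·855 = 17225.

17225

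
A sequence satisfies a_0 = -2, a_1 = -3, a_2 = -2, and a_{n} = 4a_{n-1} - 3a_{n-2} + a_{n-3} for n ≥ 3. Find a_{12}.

-9919

The ordinary generating function has denominator 1 - 4z + 3z^2 - z^3.
Iterating the recurrence: a_0,…,a_{12} = -2, -3, -2, -1, -1, -3, -10, -32, -101, -318, -1001, -3151, -9919.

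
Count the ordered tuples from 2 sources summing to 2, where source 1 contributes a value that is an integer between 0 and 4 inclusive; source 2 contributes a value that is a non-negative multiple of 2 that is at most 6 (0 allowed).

2

The generating function for the choices is (1 + t + t^2 + t^3 + t^4)·(1 + t^2 + t^4 + t^6); the count is [t^2].
(1 + t + t^2 + t^3 + t^4) has coefficients 1,1,1 for degrees 0…2.
(1 + t^2 + t^4 + t^6) has coefficients 1,0,1 for degrees 0…2.
[t^2] = 1·1 + 1·0 + 1·1 = 2.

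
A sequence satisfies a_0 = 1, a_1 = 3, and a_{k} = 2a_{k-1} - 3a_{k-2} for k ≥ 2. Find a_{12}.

-591

The ordinary generating function has denominator 1 - 2t + 3t^2.
Iterating the recurrence: a_0,…,a_{12} = 1, 3, 3, -3, -15, -21, 3, 69, 129, 51, -285, -723, -591.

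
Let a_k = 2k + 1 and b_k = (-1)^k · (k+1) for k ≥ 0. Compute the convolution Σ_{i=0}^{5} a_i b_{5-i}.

3

The convolution is the t^5 coefficient of A(t)B(t).
Σ = 1·(-6) + 3·5 + 5·(-4) + 7·3 + 9·(-2) + 11·1 = 3.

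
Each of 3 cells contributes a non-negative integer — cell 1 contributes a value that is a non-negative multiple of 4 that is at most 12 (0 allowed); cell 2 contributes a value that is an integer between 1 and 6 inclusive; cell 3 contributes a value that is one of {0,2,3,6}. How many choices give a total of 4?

The generating function for the choices is (1 + t^4 + t^8 + t^12)·(t + t^2 + t^3 + t^4 + t^5 + t^6)·(1 + t^2 + t^3 + t^6); the count is [t^4].
(1 + t^4 + t^8 + t^12) has coefficients 1,0,0,0,1 for degrees 0…4.
(t + t^2 + t^3 + t^4 + t^5 + t^6) has coefficients 0,1,1,1,1 for degrees 0…4.
Finally multiplying by (1 + t^2 + t^3 + t^6), the product of all factors after the first has coefficients 0,1,1,2,3 for degrees 0…4.
[t^4] = 1·3 + 1·0 = 3.

3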